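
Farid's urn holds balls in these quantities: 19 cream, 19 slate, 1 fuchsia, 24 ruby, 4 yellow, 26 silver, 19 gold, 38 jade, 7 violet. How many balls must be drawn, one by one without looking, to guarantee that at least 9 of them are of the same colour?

Pigeonhole: put each drawn ball into a box by colour. The largest draw with every box below 9 takes min(count, 8) from each colour; colours with fewer than 8 contribute all they have.
Σ min(cᵢ, 8) = 8 + 8 + 1 + 8 + 4 + 8 + 8 + 8 + 7 = 60.
Draw number 60 + 1 = 61 must push one box to 9.

61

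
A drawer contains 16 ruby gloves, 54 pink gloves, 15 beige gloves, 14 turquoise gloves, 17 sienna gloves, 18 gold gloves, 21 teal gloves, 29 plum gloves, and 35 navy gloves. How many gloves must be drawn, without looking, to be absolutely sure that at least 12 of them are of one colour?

100

An adversary could hand out at most 11 gloves per colour: 11 + 11 + 11 + 11 + 11 + 11 + 11 + 11 + 11 = 99 gloves and still no colour has 12.
By the pigeonhole principle, one more glove lands in a colour already at 11, so 100 draws are enough and 99 are not.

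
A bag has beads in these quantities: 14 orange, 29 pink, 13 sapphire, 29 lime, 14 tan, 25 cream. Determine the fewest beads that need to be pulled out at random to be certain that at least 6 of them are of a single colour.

31

An adversary could hand out at most 5 beads per colour: 5 + 5 + 5 + 5 + 5 + 5 = 30 beads and still no colour has 6.
One more bead lands in a colour already at 5, so 31 draws are enough and 30 are not.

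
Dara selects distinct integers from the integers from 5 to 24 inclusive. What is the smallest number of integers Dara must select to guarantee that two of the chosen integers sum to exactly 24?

A set avoiding the sum 24 can contain at most one of each pair {x, 24−x}, plus the 6 elements whose complement lies outside the range or equal to its own complement.
The integers 12, …, 24 (13 of them) are such a set: any two sum to at least 12+13 = 25 > 24.
Pigeonhole: any 14th integer completes one of the 7 pairs, so 14 choices force a sum of 24.

14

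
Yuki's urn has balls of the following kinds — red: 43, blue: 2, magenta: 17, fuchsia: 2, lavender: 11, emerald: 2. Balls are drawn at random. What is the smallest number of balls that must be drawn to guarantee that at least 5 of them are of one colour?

Pigeonhole: the 6 colours are the holes; the balls drawn are the pigeons.
To avoid 5 of any one colour, the worst case takes at most 4 of each colour, or every ball of a colour that has fewer than 4.
That gives 4 + 2 + 4 + 2 + 4 + 2 = 18 balls with no colour reaching 5.
The next ball forces some colour to 5, so 18 + 1 = 19.

19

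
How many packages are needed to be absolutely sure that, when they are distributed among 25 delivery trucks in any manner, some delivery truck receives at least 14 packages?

With 325 packages one could put exactly 13 in each of the 25 delivery trucks, and no delivery truck would reach 14.
By pigeonhole, one more package must land in a delivery truck that already has 13, giving it 14.
So 25 × 13 + 1 = 326 packages are required.

326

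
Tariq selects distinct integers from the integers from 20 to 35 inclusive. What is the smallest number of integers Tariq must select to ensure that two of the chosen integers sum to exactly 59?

A set avoiding the sum 59 can contain at most one of each pair {x, 59−x}, plus the 4 elements whose complement lies outside the range.
The integers 20, …, 29 (10 of them) are such a set: any two sum to at least 20+21 = 41 and at most 28+29 = 57 < 59.
Pigeonhole: any 11th integer completes one of the 6 pairs, so 11 choices force a sum of 59.

11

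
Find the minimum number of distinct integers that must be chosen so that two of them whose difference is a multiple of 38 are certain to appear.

Integers whose pairwise differences are multiples of 38 are exactly those sharing a remainder mod 38. The 38 residue classes mod 38 are the pigeonholes.
With 38 integers one could put 1 in each residue class and have no class reach 2.
The 39th integer pushes some class to 2, so 38·1 + 1 = 39.

39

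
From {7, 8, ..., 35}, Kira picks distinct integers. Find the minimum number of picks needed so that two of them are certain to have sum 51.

A set avoiding the sum 51 can contain at most one of each pair {x, 51−x}, plus the 9 elements whose complement lies outside the range.
The integers 7, …, 25 (19 of them) are such a set: any two sum to at least 7+8 = 15 and at most 24+25 = 49 < 51.
By the pigeonhole principle, any 20th integer completes one of the 10 pairs, so 20 choices force a sum of 51.

20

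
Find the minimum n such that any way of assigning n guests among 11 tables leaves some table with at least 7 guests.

67

With 66 guests one could put exactly 6 in each of the 11 tables, and no table would reach 7.
Pigeonhole: one more guest must land in a table that already has 6, giving it 7.
So 11 × 6 + 1 = 67 guests are required.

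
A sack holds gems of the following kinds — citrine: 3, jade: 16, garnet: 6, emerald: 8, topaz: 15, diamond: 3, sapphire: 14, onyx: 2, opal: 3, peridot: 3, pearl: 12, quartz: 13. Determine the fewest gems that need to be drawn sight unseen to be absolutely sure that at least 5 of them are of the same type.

43

By the pigeonhole principle, the 12 types are the holes; the gems drawn are the pigeons.
To avoid 5 of any one type, the worst case takes at most 4 of each type, or every gem of a type that has fewer than 4.
That gives 3 + 4 + 4 + 4 + 4 + 3 + 4 + 2 + 3 + 3 + 4 + 4 = 42 gems with no type reaching 5.
The next gem forces some type to 5, so 42 + 1 = 43.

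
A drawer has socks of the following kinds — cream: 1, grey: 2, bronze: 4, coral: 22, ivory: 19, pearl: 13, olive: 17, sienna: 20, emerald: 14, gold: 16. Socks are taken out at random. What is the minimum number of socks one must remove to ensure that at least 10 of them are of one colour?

71

An adversary could hand out at most 9 socks per colour (cream, grey, bronze run out sooner): 1 + 2 + 4 + 9 + 9 + 9 + 9 + 9 + 9 + 9 = 70 socks and still no colour has 10.
By the pigeonhole principle, one more sock lands in a colour already at 9, so 71 draws are enough and 70 are not.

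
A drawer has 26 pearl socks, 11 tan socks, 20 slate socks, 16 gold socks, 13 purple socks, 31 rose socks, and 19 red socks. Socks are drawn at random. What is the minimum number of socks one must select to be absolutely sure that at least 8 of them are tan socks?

133

In the worst case for collecting tan socks, every non-tan sock comes out first.
There are 26 + 20 + 16 + 13 + 31 + 19 = 125 non-tan socks altogether.
After those, each further sock must be tan, so 125 + 8 = 133 draws guarantee 8 tan socks.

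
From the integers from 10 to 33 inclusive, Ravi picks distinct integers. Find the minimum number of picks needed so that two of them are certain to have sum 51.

17

Two chosen integers sum to 51 exactly when both halves of some pair {x, 51−x} with 18 ≤ x ≤ 51−x ≤ 33 are chosen — 8 such pairs.
The remaining 8 elements (those with no distinct partner in range) can never complete a 51-sum, so the worst case takes all of them and one from each pair: 8 + 8 = 16.
By pigeonhole, the 17th integer has to be the second member of some pair, so 16 + 1 = 17.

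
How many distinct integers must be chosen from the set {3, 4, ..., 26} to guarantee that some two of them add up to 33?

A set avoiding the sum 33 can contain at most one of each pair {x, 33−x}, plus the 4 elements whose complement lies outside the range.
The integers 3, …, 16 (14 of them) are such a set: any two sum to at least 3+4 = 7 and at most 15+16 = 31 < 33.
Any 15th integer completes one of the 10 pairs, so 15 choices force a sum of 33.

15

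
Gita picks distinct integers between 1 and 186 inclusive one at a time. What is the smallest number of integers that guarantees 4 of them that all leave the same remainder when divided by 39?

118

Pigeonhole: the 39 residue classes mod 39 are the pigeonholes.
With 117 integers one could put 3 in each residue class and have no class reach 4.
The 118th integer pushes some class to 4, so 39·3 + 1 = 118.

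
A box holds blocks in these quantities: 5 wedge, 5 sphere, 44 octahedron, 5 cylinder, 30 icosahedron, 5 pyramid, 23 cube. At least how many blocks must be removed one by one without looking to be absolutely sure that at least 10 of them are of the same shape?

48

An adversary could hand out at most 9 blocks per shape (4 shapes run out sooner): 5 + 5 + 9 + 5 + 9 + 5 + 9 = 47 blocks and still no shape has 10.
Pigeonhole: one more block lands in a shape already at 9, so 48 draws are enough and 47 are not.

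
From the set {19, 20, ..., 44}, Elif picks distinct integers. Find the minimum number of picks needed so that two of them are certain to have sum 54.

19

Two chosen integers sum to 54 exactly when both halves of some pair {x, 54−x} with 19 ≤ x ≤ 54−x ≤ 35 are chosen — 8 such pairs.
The remaining 10 elements (those with no distinct partner in range) can never complete a 54-sum, so the worst case takes all of them and one from each pair: 10 + 8 = 18.
Pigeonhole: the 19th integer has to be the second member of some pair, so 18 + 1 = 19.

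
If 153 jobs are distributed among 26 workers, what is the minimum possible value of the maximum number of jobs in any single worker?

6

The 26 workers are the holes and the 153 jobs are the pigeons.
If every worker held at most 5 jobs, the total would be at most 26 × 5 = 130, which is less than 153.
So some worker holds at least ⌈153/26⌉ = 6 jobs.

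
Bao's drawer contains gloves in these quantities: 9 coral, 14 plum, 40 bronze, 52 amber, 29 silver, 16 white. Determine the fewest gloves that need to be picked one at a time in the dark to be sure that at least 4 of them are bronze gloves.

In the worst case for collecting bronze gloves, every non-bronze glove comes out first.
There are 9 + 14 + 52 + 29 + 16 = 120 non-bronze gloves altogether.
After those, each further glove must be bronze, so 120 + 4 = 124 draws guarantee 4 bronze gloves.

124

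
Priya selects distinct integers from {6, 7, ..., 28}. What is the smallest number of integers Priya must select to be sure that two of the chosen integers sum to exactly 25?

17

A set avoiding the sum 25 can contain at most one of each pair {x, 25−x}, plus the 9 elements whose complement lies outside the range.
The integers 13, …, 28 (16 of them) are such a set: any two sum to at least 13+14 = 27 > 25.
Pigeonhole: any 17th integer completes one of the 7 pairs, so 17 choices force a sum of 25.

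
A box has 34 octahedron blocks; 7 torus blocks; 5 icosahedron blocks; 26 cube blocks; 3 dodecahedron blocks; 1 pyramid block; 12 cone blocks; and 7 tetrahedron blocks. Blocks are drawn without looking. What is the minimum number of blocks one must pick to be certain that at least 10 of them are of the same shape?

51

An adversary could hand out at most 9 blocks per shape (5 shapes run out sooner): 9 + 7 + 5 + 9 + 3 + 1 + 9 + 7 = 50 blocks and still no shape has 10.
By the pigeonhole principle, one more block lands in a shape already at 9, so 51 draws are enough and 50 are not.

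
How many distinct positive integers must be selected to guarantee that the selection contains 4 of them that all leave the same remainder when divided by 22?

67

The 22 residue classes mod 22 are the pigeonholes.
With 66 integers one could put 3 in each residue class and have no class reach 4.
The 67th integer pushes some class to 4, so 22·3 + 1 = 67.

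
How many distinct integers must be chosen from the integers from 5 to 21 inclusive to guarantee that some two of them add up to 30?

Two chosen integers sum to 30 exactly when both halves of some pair {x, 30−x} with 9 ≤ x ≤ 30−x ≤ 21 are chosen — 6 such pairs.
The remaining 5 elements (those with no distinct partner in range) can never complete a 30-sum, so the worst case takes all of them and one from each pair: 5 + 6 = 11.
The 12th integer has to be the second member of some pair, so 11 + 1 = 12.

12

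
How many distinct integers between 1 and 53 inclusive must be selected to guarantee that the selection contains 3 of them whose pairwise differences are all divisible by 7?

Integers whose pairwise differences are multiples of 7 are exactly those sharing a remainder mod 7. By pigeonhole, the 7 residue classes mod 7 are the pigeonholes.
With 14 integers one could put 2 in each residue class and have no class reach 3.
The 15th integer pushes some class to 3, so 7·2 + 1 = 15.

15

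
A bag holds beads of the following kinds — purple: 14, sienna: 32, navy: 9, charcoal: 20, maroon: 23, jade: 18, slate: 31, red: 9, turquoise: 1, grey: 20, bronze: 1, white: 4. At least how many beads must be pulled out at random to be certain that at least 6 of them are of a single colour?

Put each drawn bead into a box by colour. The largest draw with every box below 6 takes min(count, 5) from each colour; colours with fewer than 5 contribute all they have.
Σ min(cᵢ, 5) = 5 + 5 + 5 + 5 + 5 + 5 + 5 + 5 + 1 + 5 + 1 + 4 = 51.
Draw number 51 + 1 = 52 must push one box to 6.

52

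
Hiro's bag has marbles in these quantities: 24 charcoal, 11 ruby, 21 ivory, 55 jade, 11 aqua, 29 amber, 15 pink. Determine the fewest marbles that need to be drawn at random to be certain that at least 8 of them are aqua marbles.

In the worst case for collecting aqua marbles, every non-aqua marble comes out first.
There are 24 + 11 + 21 + 55 + 29 + 15 = 155 non-aqua marbles altogether.
After those, each further marble must be aqua, so 155 + 8 = 163 draws guarantee 8 aqua marbles.

163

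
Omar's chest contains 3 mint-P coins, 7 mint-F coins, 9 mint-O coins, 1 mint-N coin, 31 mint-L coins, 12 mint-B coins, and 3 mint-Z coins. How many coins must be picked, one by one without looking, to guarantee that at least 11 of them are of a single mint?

44

By the pigeonhole principle, the 7 mints are the holes; the coins drawn are the pigeons.
To avoid 11 of any one mint, the worst case takes at most 10 of each mint, or every coin of a mint that has fewer than 10.
That gives 3 + 7 + 9 + 1 + 10 + 10 + 3 = 43 coins with no mint reaching 11.
The next coin forces some mint to 11, so 43 + 1 = 44.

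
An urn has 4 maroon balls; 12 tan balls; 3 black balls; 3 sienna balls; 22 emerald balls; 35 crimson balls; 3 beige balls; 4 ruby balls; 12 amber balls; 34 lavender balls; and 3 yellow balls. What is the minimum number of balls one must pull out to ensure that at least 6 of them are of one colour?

46

An adversary could hand out at most 5 balls per colour (6 colours run out sooner): 4 + 5 + 3 + 3 + 5 + 5 + 3 + 4 + 5 + 5 + 3 = 45 balls and still no colour has 6.
One more ball lands in a colour already at 5, so 46 draws are enough and 45 are not.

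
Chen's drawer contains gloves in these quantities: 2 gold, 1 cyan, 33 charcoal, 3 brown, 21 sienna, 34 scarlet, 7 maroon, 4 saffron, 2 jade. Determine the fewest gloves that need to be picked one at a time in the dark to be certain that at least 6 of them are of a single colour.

33

By pigeonhole, the 9 colours are the holes; the gloves drawn are the pigeons.
To avoid 6 of any one colour, the worst case takes at most 5 of each colour, or every glove of a colour that has fewer than 5.
That gives 2 + 1 + 5 + 3 + 5 + 5 + 5 + 4 + 2 = 32 gloves with no colour reaching 6.
The next glove forces some colour to 6, so 32 + 1 = 33.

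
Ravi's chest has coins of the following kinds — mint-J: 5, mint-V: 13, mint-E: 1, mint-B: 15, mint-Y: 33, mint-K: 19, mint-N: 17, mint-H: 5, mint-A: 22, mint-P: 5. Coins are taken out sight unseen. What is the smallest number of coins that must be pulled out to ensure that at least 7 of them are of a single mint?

By pigeonhole, put each drawn coin into a box by mint. The largest draw with every box below 7 takes min(count, 6) from each mint; mints with fewer than 6 contribute all they have.
Σ min(cᵢ, 6) = 5 + 6 + 1 + 6 + 6 + 6 + 6 + 5 + 6 + 5 = 52.
Draw number 52 + 1 = 53 must push one box to 7.

53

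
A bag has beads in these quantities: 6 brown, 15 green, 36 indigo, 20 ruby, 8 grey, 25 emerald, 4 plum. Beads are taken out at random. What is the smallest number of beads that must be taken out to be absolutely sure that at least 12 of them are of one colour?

63

Put each drawn bead into a box by colour. The largest draw with every box below 12 takes min(count, 11) from each colour; colours with fewer than 11 contribute all they have.
Σ min(cᵢ, 11) = 6 + 11 + 11 + 11 + 8 + 11 + 4 = 62.
Draw number 62 + 1 = 63 must push one box to 12.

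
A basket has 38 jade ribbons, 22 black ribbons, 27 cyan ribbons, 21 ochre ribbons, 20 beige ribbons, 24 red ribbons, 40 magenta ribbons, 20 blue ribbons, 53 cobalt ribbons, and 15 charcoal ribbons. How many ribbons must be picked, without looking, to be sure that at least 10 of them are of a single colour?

By pigeonhole, put each drawn ribbon into a box by colour. The largest draw with every box below 10 takes min(count, 9) from each colour.
Σ min(cᵢ, 9) = 9 + 9 + 9 + 9 + 9 + 9 + 9 + 9 + 9 + 9 = 90.
Draw number 90 + 1 = 91 must push one box to 10.

91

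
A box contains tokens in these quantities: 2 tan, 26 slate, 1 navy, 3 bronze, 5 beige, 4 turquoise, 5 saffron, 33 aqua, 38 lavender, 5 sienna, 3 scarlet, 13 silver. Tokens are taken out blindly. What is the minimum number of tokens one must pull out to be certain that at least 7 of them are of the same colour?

53

By the pigeonhole principle, put each drawn token into a box by colour. The largest draw with every box below 7 takes min(count, 6) from each colour; colours with fewer than 6 contribute all they have.
Σ min(cᵢ, 6) = 2 + 6 + 1 + 3 + 5 + 4 + 5 + 6 + 6 + 5 + 3 + 6 = 52.
Draw number 52 + 1 = 53 must push one box to 7.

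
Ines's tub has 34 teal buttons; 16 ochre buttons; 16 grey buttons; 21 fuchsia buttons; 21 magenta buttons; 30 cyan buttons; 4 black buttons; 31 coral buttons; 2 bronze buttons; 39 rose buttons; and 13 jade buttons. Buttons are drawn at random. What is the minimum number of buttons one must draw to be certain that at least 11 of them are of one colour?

An adversary could hand out at most 10 buttons per colour (black, bronze run out sooner): 10 + 10 + 10 + 10 + 10 + 10 + 4 + 10 + 2 + 10 + 10 = 96 buttons and still no colour has 11.
By pigeonhole, one more button lands in a colour already at 10, so 97 draws are enough and 96 are not.

97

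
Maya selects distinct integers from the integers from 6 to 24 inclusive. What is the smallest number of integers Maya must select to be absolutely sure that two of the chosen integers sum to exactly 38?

Group the elements by complementary pair {x, 38−x}: {14,24}, {15,23}, {16,22}, …, giving 5 two-element pairs, the single value 19 (it cannot pair with itself since the integers are distinct), and 8 integers whose partner 38−x falls outside [6,24].
By the pigeonhole principle, treating each of those 14 groups as a pigeonhole, one can pick one integer per group — 14 integers — with no two summing to 38.
The 15th integer lands in an occupied pair, forcing a sum of 38.

15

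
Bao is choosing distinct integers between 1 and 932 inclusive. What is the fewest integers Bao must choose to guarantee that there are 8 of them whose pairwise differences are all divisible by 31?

Integers whose pairwise differences are multiples of 31 are exactly those sharing a remainder mod 31. The 31 residue classes mod 31 are the pigeonholes.
With 217 integers one could put 7 in each residue class and have no class reach 8.
The 218th integer pushes some class to 8, so 31·7 + 1 = 218.

218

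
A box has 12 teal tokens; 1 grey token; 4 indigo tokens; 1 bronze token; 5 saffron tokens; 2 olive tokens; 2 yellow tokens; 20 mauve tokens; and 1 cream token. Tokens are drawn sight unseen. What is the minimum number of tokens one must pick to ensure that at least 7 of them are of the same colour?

29

Pigeonhole: the 9 colours are the holes; the tokens drawn are the pigeons.
To avoid 7 of any one colour, the worst case takes at most 6 of each colour, or every token of a colour that has fewer than 6.
That gives 6 + 1 + 4 + 1 + 5 + 2 + 2 + 6 + 1 = 28 tokens with no colour reaching 7.
The next token forces some colour to 7, so 28 + 1 = 29.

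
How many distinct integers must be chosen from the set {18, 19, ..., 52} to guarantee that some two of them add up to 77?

A set avoiding the sum 77 can contain at most one of each pair {x, 77−x}, plus the 7 elements whose complement lies outside the range.
The integers 18, …, 38 (21 of them) are such a set: any two sum to at least 18+19 = 37 and at most 37+38 = 75 < 77.
By pigeonhole, any 22nd integer completes one of the 14 pairs, so 22 choices force a sum of 77.

22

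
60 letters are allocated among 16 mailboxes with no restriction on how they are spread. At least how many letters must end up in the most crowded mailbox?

By pigeonhole, the 16 mailboxes are the holes and the 60 letters are the pigeons.
If every mailbox held at most 3 letters, the total would be at most 16 × 3 = 48, which is less than 60.
So some mailbox holds at least ⌈60/16⌉ = 4 letters.

4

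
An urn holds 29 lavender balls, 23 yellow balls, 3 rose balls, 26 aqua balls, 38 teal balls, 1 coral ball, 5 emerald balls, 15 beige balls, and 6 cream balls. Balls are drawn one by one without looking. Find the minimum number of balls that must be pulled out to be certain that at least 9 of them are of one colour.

56

An adversary could hand out at most 8 balls per colour (4 colours run out sooner): 8 + 8 + 3 + 8 + 8 + 1 + 5 + 8 + 6 = 55 balls and still no colour has 9.
One more ball lands in a colour already at 8, so 56 draws are enough and 55 are not.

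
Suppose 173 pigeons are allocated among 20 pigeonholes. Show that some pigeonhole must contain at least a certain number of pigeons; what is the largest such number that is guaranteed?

By the pigeonhole principle, the 20 pigeonholes are the holes and the 173 pigeons are the pigeons.
If every pigeonhole held at most 8 pigeons, the total would be at most 20 × 8 = 160, which is less than 173.
So some pigeonhole holds at least ⌈173/20⌉ = 9 pigeons.

9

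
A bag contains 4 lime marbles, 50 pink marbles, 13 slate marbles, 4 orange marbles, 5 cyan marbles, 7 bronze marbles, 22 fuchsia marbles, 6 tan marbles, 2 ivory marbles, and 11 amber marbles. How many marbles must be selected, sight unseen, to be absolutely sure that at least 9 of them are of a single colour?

An adversary could hand out at most 8 marbles per colour (6 colours run out sooner): 4 + 8 + 8 + 4 + 5 + 7 + 8 + 6 + 2 + 8 = 60 marbles and still no colour has 9.
By pigeonhole, one more marble lands in a colour already at 8, so 61 draws are enough and 60 are not.

61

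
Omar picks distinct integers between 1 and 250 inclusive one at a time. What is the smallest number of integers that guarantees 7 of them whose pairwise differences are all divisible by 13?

79

Integers whose pairwise differences are multiples of 13 are exactly those sharing a remainder mod 13. By the pigeonhole principle, the 13 residue classes mod 13 are the pigeonholes.
With 78 integers one could put 6 in each residue class and have no class reach 7.
The 79th integer pushes some class to 7, so 13·6 + 1 = 79.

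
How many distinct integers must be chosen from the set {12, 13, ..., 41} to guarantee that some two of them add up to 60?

20

Group the elements by complementary pair {x, 60−x}: {19,41}, {20,40}, {21,39}, …, giving 11 two-element pairs, the single value 30 (it cannot pair with itself since the integers are distinct), and 7 integers whose partner 60−x falls outside [12,41].
Pigeonhole: treating each of those 19 groups as a pigeonhole, one can pick one integer per group — 19 integers — with no two summing to 60.
The 20th integer lands in an occupied pair, forcing a sum of 60.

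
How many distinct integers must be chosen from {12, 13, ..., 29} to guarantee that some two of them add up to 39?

Group the elements by complementary pair {x, 39−x}: {12,27}, {13,26}, {14,25}, …, giving 8 two-element pairs and 2 integers whose partner 39−x falls outside [12,29].
Treating each of those 10 groups as a pigeonhole, one can pick one integer per group — 10 integers — with no two summing to 39.
The 11th integer lands in an occupied pair, forcing a sum of 39.

11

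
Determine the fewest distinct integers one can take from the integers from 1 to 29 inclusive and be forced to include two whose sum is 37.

19

Group the elements by complementary pair {x, 37−x}: {8,29}, {9,28}, {10,27}, …, giving 11 two-element pairs and 7 integers whose partner 37−x falls outside [1,29].
By pigeonhole, treating each of those 18 groups as a pigeonhole, one can pick one integer per group — 18 integers — with no two summing to 37.
The 19th integer lands in an occupied pair, forcing a sum of 37.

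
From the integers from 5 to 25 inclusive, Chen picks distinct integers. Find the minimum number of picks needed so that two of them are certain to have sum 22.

Group the elements by complementary pair {x, 22−x}: {5,17}, {6,16}, {7,15}, …, giving 6 two-element pairs, the single value 11 (it cannot pair with itself since the integers are distinct), and 8 integers whose partner 22−x falls outside [5,25].
Treating each of those 15 groups as a pigeonhole, one can pick one integer per group — 15 integers — with no two summing to 22.
The 16th integer lands in an occupied pair, forcing a sum of 22.

16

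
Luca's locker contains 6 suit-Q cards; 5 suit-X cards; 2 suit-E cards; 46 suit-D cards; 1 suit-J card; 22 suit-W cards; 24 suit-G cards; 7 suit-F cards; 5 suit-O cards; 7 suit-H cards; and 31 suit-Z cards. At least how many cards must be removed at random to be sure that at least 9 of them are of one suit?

Pigeonhole: put each drawn card into a box by suit. The largest draw with every box below 9 takes min(count, 8) from each suit; suits with fewer than 8 contribute all they have.
Σ min(cᵢ, 8) = 6 + 5 + 2 + 8 + 1 + 8 + 8 + 7 + 5 + 7 + 8 = 65.
Draw number 65 + 1 = 66 must push one box to 9.

66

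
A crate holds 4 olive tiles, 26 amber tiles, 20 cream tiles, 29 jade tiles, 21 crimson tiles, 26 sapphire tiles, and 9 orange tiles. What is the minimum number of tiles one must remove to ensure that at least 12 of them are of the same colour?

An adversary could hand out at most 11 tiles per colour (olive, orange run out sooner): 4 + 11 + 11 + 11 + 11 + 11 + 9 = 68 tiles and still no colour has 12.
Pigeonhole: one more tile lands in a colour already at 11, so 69 draws are enough and 68 are not.

69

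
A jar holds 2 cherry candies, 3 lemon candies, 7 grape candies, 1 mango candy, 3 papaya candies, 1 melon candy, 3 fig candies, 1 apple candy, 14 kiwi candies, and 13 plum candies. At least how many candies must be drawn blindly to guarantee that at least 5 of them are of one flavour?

27

An adversary could hand out at most 4 candies per flavour (7 flavours run out sooner): 2 + 3 + 4 + 1 + 3 + 1 + 3 + 1 + 4 + 4 = 26 candies and still no flavour has 5.
One more candy lands in a flavour already at 4, so 27 draws are enough and 26 are not.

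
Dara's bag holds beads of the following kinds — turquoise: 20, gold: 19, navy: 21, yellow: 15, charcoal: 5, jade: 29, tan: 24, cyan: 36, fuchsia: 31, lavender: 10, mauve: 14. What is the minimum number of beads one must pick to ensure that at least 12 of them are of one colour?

115

An adversary could hand out at most 11 beads per colour (charcoal, lavender run out sooner): 11 + 11 + 11 + 11 + 5 + 11 + 11 + 11 + 11 + 10 + 11 = 114 beads and still no colour has 12.
By the pigeonhole principle, one more bead lands in a colour already at 11, so 115 draws are enough and 114 are not.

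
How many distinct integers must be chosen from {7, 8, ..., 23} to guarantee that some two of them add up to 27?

A set avoiding the sum 27 can contain at most one of each pair {x, 27−x}, plus the 3 elements whose complement lies outside the range.
The integers 14, …, 23 (10 of them) are such a set: any two sum to at least 14+15 = 29 > 27.
Any 11th integer completes one of the 7 pairs, so 11 choices force a sum of 27.

11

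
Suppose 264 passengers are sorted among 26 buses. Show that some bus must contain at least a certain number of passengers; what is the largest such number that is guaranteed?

By the pigeonhole principle, the 26 buses are the holes and the 264 passengers are the pigeons.
If every bus held at most 10 passengers, the total would be at most 26 × 10 = 260, which is less than 264.
So some bus holds at least ⌈264/26⌉ = 11 passengers.

11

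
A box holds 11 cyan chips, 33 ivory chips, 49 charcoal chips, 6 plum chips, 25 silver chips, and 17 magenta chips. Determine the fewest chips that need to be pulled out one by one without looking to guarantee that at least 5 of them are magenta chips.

129

In the worst case for collecting magenta chips, every non-magenta chip comes out first.
There are 11 + 33 + 49 + 6 + 25 = 124 non-magenta chips altogether.
After those, each further chip must be magenta, so 124 + 5 = 129 draws guarantee 5 magenta chips.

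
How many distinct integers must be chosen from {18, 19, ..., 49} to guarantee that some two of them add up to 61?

Two chosen integers sum to 61 exactly when both halves of some pair {x, 61−x} with 18 ≤ x ≤ 61−x ≤ 43 are chosen — 13 such pairs.
The remaining 6 elements (those with no distinct partner in range) can never complete a 61-sum, so the worst case takes all of them and one from each pair: 6 + 13 = 19.
By pigeonhole, the 20th integer has to be the second member of some pair, so 19 + 1 = 20.

20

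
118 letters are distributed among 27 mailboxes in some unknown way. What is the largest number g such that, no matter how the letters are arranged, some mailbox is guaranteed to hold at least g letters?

By the pigeonhole principle, the 27 mailboxes are the holes and the 118 letters are the pigeons.
If every mailbox held at most 4 letters, the total would be at most 27 × 4 = 108, which is less than 118.
So some mailbox holds at least ⌈118/27⌉ = 5 letters.

5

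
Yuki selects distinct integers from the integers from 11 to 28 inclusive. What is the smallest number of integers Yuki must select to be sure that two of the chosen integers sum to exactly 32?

14

Group the elements by complementary pair {x, 32−x}: {11,21}, {12,20}, {13,19}, …, giving 5 two-element pairs, the single value 16 (it cannot pair with itself since the integers are distinct), and 7 integers whose partner 32−x falls outside [11,28].
Treating each of those 13 groups as a pigeonhole, one can pick one integer per group — 13 integers — with no two summing to 32.
The 14th integer lands in an occupied pair, forcing a sum of 32.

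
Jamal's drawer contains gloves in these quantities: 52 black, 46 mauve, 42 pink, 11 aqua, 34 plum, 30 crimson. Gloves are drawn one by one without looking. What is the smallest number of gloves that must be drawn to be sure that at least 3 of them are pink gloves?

176

In the worst case for collecting pink gloves, every non-pink glove comes out first.
There are 52 + 46 + 11 + 34 + 30 = 173 non-pink gloves altogether.
After those, each further glove must be pink, so 173 + 3 = 176 draws guarantee 3 pink gloves.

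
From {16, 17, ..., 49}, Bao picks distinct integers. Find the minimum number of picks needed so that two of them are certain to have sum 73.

Group the elements by complementary pair {x, 73−x}: {24,49}, {25,48}, {26,47}, …, giving 13 two-element pairs and 8 integers whose partner 73−x falls outside [16,49].
By pigeonhole, treating each of those 21 groups as a pigeonhole, one can pick one integer per group — 21 integers — with no two summing to 73.
The 22nd integer lands in an occupied pair, forcing a sum of 73.

22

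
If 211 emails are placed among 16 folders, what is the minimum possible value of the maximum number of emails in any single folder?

14

By the pigeonhole principle, the 16 folders are the holes and the 211 emails are the pigeons.
If every folder held at most 13 emails, the total would be at most 16 × 13 = 208, which is less than 211.
So some folder holds at least ⌈211/16⌉ = 14 emails.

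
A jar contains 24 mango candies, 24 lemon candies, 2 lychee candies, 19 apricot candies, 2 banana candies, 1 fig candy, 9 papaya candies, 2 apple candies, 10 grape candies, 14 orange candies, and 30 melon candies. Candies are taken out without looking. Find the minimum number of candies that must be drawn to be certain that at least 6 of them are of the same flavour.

An adversary could hand out at most 5 candies per flavour (4 flavours run out sooner): 5 + 5 + 2 + 5 + 2 + 1 + 5 + 2 + 5 + 5 + 5 = 42 candies and still no flavour has 6.
By pigeonhole, one more candy lands in a flavour already at 5, so 43 draws are enough and 42 are not.

43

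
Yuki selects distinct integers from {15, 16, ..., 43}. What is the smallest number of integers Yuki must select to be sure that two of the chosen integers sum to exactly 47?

A set avoiding the sum 47 can contain at most one of each pair {x, 47−x}, plus the 11 elements whose complement lies outside the range.
The integers 24, …, 43 (20 of them) are such a set: any two sum to at least 24+25 = 49 > 47.
By the pigeonhole principle, any 21st integer completes one of the 9 pairs, so 21 choices force a sum of 47.

21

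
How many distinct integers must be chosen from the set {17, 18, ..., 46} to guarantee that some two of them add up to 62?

17

Two chosen integers sum to 62 exactly when both halves of some pair {x, 62−x} with 17 ≤ x ≤ 62−x ≤ 45 are chosen — 14 such pairs.
The remaining 2 elements (those with no distinct partner in range) can never complete a 62-sum, so the worst case takes all of them and one from each pair: 2 + 14 = 16.
The 17th integer has to be the second member of some pair, so 16 + 1 = 17.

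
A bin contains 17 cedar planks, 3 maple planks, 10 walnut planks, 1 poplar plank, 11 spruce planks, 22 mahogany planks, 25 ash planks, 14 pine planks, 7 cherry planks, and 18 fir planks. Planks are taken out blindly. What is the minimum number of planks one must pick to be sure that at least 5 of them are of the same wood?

37

An adversary could hand out at most 4 planks per wood (maple, poplar run out sooner): 4 + 3 + 4 + 1 + 4 + 4 + 4 + 4 + 4 + 4 = 36 planks and still no wood has 5.
One more plank lands in a wood already at 4, so 37 draws are enough and 36 are not.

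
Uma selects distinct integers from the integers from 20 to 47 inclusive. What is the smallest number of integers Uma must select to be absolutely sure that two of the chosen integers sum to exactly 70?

Group the elements by complementary pair {x, 70−x}: {23,47}, {24,46}, {25,45}, …, giving 12 two-element pairs, the single value 35 (it cannot pair with itself since the integers are distinct), and 3 integers whose partner 70−x falls outside [20,47].
By pigeonhole, treating each of those 16 groups as a pigeonhole, one can pick one integer per group — 16 integers — with no two summing to 70.
The 17th integer lands in an occupied pair, forcing a sum of 70.

17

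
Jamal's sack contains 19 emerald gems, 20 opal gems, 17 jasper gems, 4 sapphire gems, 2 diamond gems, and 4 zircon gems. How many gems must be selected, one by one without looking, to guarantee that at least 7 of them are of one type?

Put each drawn gem into a box by type. The largest draw with every box below 7 takes min(count, 6) from each type; types with fewer than 6 contribute all they have.
Σ min(cᵢ, 6) = 6 + 6 + 6 + 4 + 2 + 4 = 28.
Draw number 28 + 1 = 29 must push one box to 7.

29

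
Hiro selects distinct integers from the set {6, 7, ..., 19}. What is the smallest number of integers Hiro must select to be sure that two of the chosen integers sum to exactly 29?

Two chosen integers sum to 29 exactly when both halves of some pair {x, 29−x} with 10 ≤ x ≤ 29−x ≤ 19 are chosen — 5 such pairs.
The remaining 4 elements (those with no distinct partner in range) can never complete a 29-sum, so the worst case takes all of them and one from each pair: 4 + 5 = 9.
The 10th integer has to be the second member of some pair, so 9 + 1 = 10.

10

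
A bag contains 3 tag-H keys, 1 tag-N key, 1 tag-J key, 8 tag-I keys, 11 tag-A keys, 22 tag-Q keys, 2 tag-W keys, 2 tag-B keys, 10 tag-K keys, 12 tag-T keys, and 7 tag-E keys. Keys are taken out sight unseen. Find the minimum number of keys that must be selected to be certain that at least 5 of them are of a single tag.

By the pigeonhole principle, the 11 tags are the holes; the keys drawn are the pigeons.
To avoid 5 of any one tag, the worst case takes at most 4 of each tag, or every key of a tag that has fewer than 4.
That gives 3 + 1 + 1 + 4 + 4 + 4 + 2 + 2 + 4 + 4 + 4 = 33 keys with no tag reaching 5.
The next key forces some tag to 5, so 33 + 1 = 34.

34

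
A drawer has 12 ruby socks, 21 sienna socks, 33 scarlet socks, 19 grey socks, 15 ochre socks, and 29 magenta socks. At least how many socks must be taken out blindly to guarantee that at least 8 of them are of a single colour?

43

An adversary could hand out at most 7 socks per colour: 7 + 7 + 7 + 7 + 7 + 7 = 42 socks and still no colour has 8.
Pigeonhole: one more sock lands in a colour already at 7, so 43 draws are enough and 42 are not.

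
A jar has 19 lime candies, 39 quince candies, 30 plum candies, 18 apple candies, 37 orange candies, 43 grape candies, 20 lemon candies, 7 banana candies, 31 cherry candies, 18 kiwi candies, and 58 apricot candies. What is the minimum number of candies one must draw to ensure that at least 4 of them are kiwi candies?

In the worst case for collecting kiwi candies, every non-kiwi candy comes out first.
There are 19 + 39 + 30 + 18 + 37 + 43 + 20 + 7 + 31 + 58 = 302 non-kiwi candies altogether.
After those, each further candy must be kiwi, so 302 + 4 = 306 draws guarantee 4 kiwi candies.

306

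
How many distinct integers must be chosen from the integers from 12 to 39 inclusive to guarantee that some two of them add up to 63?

Two chosen integers sum to 63 exactly when both halves of some pair {x, 63−x} with 24 ≤ x ≤ 63−x ≤ 39 are chosen — 8 such pairs.
The remaining 12 elements (those with no distinct partner in range) can never complete a 63-sum, so the worst case takes all of them and one from each pair: 12 + 8 = 20.
The 21st integer has to be the second member of some pair, so 20 + 1 = 21.

21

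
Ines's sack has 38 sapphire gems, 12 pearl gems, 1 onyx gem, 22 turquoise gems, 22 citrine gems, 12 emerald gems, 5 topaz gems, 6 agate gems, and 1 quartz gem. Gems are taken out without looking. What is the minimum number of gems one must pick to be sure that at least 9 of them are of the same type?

By the pigeonhole principle, put each drawn gem into a box by type. The largest draw with every box below 9 takes min(count, 8) from each type; types with fewer than 8 contribute all they have.
Σ min(cᵢ, 8) = 8 + 8 + 1 + 8 + 8 + 8 + 5 + 6 + 1 = 53.
Draw number 53 + 1 = 54 must push one box to 9.

54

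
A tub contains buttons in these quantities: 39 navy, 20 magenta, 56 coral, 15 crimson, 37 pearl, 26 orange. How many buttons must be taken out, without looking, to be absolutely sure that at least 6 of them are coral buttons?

In the worst case for collecting coral buttons, every non-coral button comes out first.
There are 39 + 20 + 15 + 37 + 26 = 137 non-coral buttons altogether.
After those, each further button must be coral, so 137 + 6 = 143 draws guarantee 6 coral buttons.

143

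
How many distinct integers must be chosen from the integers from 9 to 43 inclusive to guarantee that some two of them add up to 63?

24

A set avoiding the sum 63 can contain at most one of each pair {x, 63−x}, plus the 11 elements whose complement lies outside the range.
The integers 9, …, 31 (23 of them) are such a set: any two sum to at least 9+10 = 19 and at most 30+31 = 61 < 63.
Any 24th integer completes one of the 12 pairs, so 24 choices force a sum of 63.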